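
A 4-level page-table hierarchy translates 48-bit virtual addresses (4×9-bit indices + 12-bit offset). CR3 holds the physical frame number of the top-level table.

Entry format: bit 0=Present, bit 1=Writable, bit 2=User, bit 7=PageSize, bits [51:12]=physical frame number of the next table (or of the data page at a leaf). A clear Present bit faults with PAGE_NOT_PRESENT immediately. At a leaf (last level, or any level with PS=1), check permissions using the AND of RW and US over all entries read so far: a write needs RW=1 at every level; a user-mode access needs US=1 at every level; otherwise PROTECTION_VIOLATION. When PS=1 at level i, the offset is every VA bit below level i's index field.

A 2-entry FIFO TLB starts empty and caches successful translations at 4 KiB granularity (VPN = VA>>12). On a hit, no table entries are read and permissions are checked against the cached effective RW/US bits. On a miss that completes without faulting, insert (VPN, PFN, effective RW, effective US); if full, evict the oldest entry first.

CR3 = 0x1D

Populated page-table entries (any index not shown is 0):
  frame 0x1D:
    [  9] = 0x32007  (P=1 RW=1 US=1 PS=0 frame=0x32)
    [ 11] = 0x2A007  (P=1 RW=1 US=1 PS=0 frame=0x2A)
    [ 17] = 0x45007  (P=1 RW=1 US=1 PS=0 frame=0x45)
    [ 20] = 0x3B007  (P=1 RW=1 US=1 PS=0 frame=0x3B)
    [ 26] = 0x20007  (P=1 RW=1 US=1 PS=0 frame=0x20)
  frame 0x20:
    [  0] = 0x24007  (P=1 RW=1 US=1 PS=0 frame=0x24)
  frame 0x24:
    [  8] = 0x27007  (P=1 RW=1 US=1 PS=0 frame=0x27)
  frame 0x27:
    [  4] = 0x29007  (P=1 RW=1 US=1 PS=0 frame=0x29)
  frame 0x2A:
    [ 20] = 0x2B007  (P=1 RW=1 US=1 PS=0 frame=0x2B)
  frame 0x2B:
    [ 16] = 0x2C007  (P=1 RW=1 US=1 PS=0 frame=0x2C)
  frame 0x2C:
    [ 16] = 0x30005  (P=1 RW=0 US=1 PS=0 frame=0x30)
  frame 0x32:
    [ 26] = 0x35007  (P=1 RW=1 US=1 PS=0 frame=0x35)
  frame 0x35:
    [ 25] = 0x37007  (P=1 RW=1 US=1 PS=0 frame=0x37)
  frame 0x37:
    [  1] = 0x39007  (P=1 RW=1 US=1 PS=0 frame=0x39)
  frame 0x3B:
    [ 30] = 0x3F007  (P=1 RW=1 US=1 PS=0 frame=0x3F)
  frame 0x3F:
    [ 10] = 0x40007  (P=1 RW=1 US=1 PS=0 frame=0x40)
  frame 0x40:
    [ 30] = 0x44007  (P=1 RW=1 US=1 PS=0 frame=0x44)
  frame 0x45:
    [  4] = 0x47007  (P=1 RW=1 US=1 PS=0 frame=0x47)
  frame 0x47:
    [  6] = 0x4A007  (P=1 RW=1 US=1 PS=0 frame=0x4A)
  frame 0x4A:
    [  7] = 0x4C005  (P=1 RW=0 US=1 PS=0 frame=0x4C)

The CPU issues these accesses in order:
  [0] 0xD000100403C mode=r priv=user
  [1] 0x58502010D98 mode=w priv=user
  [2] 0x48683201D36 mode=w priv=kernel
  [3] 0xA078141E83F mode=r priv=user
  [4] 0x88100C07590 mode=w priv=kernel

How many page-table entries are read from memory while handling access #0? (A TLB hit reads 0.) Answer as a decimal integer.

Trace:
#0 VA=0xD000100403C (r,user):
  [0] read 0x1D idx=26: raw=0x20007 flags P=1 W=1 U=1 S=0
  [1] read 0x20 idx=0: raw=0x24007 flags P=1 W=1 U=1 S=0
  [2] read 0x24 idx=8: raw=0x27007 flags P=1 W=1 U=1 S=0
  [3] read 0x27 idx=4: raw=0x29007 flags P=1 W=1 U=1 S=0
  ✓ 0x2903C  — 4 lookups
#1 VA=0x58502010D98 (w,user):
  [0] read 0x1D idx=11: raw=0x2A007 flags P=1 W=1 U=1 S=0
  [1] read 0x2A idx=20: raw=0x2B007 flags P=1 W=1 U=1 S=0
  [2] read 0x2B idx=16: raw=0x2C007 flags P=1 W=1 U=1 S=0
  [3] read 0x2C idx=16: raw=0x30005 flags P=1 W=0 U=1 S=0
  → PROTECTION_VIOLATION  (4 entries read)
#2 VA=0x48683201D36 (w,kernel):
  [0] read 0x1D idx=9: raw=0x32007 flags P=1 W=1 U=1 S=0
  [1] read 0x32 idx=26: raw=0x35007 flags P=1 W=1 U=1 S=0
  [2] read 0x35 idx=25: raw=0x37007 flags P=1 W=1 U=1 S=0
  [3] read 0x37 idx=1: raw=0x39007 flags P=1 W=1 U=1 S=0
  ✓ 0x39D36  — 4 lookups
#3 VA=0xA078141E83F (r,user):
  [0] read 0x1D idx=20: raw=0x3B007 flags P=1 W=1 U=1 S=0
  [1] read 0x3B idx=30: raw=0x3F007 flags P=1 W=1 U=1 S=0
  [2] read 0x3F idx=10: raw=0x40007 flags P=1 W=1 U=1 S=0
  [3] read 0x40 idx=30: raw=0x44007 flags P=1 W=1 U=1 S=0
  ✓ 0x4483F  — 4 lookups
#4 VA=0x88100C07590 (w,kernel):
  [0] read 0x1D idx=17: raw=0x45007 flags P=1 W=1 U=1 S=0
  [1] read 0x45 idx=4: raw=0x47007 flags P=1 W=1 U=1 S=0
  [2] read 0x47 idx=6: raw=0x4A007 flags P=1 W=1 U=1 S=0
  [3] read 0x4A idx=7: raw=0x4C005 flags P=1 W=0 U=1 S=0
  → PROTECTION_VIOLATION  (4 entries read)

Entries read for #0: 4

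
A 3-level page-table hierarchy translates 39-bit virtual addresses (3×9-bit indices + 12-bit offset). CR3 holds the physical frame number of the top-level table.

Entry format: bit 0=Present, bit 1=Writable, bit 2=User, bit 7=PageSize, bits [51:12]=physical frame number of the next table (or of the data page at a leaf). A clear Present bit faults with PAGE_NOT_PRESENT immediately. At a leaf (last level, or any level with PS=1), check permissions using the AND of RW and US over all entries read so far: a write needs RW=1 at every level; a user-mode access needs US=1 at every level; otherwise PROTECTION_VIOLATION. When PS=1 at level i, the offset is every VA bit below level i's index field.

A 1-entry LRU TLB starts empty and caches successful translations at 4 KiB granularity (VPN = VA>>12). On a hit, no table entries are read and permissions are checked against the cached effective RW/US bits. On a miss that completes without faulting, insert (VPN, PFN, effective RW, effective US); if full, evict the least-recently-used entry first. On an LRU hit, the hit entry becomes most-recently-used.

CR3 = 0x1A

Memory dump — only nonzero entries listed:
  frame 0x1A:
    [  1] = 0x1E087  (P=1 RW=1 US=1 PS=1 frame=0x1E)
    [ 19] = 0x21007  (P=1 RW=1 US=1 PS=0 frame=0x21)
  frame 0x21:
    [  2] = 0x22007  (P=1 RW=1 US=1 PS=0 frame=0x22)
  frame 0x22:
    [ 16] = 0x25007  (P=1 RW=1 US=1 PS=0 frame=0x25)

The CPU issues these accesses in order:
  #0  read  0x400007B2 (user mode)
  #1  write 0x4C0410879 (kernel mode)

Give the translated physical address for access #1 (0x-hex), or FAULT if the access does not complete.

Per-access translation:
#0 VA=0x400007B2 (r,user):
  lvl0: tbl 0x1A, slot 1 ⇒ 0x1E087 (P1/RW1/US1/PS1)
  ✓ 0x1E7B2 (huge @L0)  — 1 lookups
#1 VA=0x4C0410879 (w,kernel):
  lvl0: tbl 0x1A, slot 19 ⇒ 0x21007 (P1/RW1/US1/PS0)
  lvl1: tbl 0x21, slot 2 ⇒ 0x22007 (P1/RW1/US1/PS0)
  lvl2: tbl 0x22, slot 16 ⇒ 0x25007 (P1/RW1/US1/PS0)
  ✓ 0x25879  — 3 lookups

Access #1 PA: 0x25879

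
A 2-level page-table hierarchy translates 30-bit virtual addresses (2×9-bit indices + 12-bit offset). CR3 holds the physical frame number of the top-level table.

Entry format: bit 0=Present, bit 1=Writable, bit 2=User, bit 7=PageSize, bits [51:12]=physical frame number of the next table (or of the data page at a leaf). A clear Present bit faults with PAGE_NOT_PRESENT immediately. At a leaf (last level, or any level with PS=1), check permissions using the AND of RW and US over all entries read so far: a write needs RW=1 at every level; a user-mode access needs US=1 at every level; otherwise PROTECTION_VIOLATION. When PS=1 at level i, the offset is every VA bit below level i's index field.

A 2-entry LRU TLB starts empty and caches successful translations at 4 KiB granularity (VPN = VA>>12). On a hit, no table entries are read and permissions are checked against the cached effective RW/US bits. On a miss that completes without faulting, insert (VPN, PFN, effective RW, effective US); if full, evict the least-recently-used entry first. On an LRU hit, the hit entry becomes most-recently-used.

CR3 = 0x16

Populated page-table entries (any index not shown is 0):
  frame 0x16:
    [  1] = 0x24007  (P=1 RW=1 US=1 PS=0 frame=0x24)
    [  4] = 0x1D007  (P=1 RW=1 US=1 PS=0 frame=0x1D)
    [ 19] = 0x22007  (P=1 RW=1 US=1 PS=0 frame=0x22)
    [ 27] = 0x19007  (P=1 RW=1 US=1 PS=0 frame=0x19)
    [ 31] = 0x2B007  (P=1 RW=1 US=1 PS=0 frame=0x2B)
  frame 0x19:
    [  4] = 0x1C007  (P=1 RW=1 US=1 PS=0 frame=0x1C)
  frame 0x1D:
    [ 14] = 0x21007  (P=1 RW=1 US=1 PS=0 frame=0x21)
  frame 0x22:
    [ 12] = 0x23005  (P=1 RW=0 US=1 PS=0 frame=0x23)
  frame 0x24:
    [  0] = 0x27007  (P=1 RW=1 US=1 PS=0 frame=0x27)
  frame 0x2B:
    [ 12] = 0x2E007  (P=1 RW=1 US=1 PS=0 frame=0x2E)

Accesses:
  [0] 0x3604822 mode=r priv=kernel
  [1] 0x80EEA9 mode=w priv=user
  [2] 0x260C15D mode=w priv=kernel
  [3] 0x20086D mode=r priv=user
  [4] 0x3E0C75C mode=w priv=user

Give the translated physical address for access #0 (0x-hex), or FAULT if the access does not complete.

Walk each access:
#0 VA=0x3604822 (r,kernel):
  lvl0: tbl 0x16, slot 27 ⇒ 0x19007 (P1/RW1/US1/PS0)
  lvl1: tbl 0x19, slot 4 ⇒ 0x1C007 (P1/RW1/US1/PS0)
  → PA=0x1C822  (2 entries read)
#1 VA=0x80EEA9 (w,user):
  lvl0: tbl 0x16, slot 4 ⇒ 0x1D007 (P1/RW1/US1/PS0)
  lvl1: tbl 0x1D, slot 14 ⇒ 0x21007 (P1/RW1/US1/PS0)
  → PA=0x21EA9  (2 entries read)
#2 VA=0x260C15D (w,kernel):
  lvl0: tbl 0x16, slot 19 ⇒ 0x22007 (P1/RW1/US1/PS0)
  lvl1: tbl 0x22, slot 12 ⇒ 0x23005 (P1/RW0/US1/PS0)
  ⇒ fault: PROTECTION_VIOLATION  — 2 lookups
#3 VA=0x20086D (r,user):
  lvl0: tbl 0x16, slot 1 ⇒ 0x24007 (P1/RW1/US1/PS0)
  lvl1: tbl 0x24, slot 0 ⇒ 0x27007 (P1/RW1/US1/PS0)
  → PA=0x2786D  (2 entries read)
#4 VA=0x3E0C75C (w,user):
  lvl0: tbl 0x16, slot 31 ⇒ 0x2B007 (P1/RW1/US1/PS0)
  lvl1: tbl 0x2B, slot 12 ⇒ 0x2E007 (P1/RW1/US1/PS0)
  → PA=0x2E75C  (2 entries read)

Access #0 PA: 0x1C822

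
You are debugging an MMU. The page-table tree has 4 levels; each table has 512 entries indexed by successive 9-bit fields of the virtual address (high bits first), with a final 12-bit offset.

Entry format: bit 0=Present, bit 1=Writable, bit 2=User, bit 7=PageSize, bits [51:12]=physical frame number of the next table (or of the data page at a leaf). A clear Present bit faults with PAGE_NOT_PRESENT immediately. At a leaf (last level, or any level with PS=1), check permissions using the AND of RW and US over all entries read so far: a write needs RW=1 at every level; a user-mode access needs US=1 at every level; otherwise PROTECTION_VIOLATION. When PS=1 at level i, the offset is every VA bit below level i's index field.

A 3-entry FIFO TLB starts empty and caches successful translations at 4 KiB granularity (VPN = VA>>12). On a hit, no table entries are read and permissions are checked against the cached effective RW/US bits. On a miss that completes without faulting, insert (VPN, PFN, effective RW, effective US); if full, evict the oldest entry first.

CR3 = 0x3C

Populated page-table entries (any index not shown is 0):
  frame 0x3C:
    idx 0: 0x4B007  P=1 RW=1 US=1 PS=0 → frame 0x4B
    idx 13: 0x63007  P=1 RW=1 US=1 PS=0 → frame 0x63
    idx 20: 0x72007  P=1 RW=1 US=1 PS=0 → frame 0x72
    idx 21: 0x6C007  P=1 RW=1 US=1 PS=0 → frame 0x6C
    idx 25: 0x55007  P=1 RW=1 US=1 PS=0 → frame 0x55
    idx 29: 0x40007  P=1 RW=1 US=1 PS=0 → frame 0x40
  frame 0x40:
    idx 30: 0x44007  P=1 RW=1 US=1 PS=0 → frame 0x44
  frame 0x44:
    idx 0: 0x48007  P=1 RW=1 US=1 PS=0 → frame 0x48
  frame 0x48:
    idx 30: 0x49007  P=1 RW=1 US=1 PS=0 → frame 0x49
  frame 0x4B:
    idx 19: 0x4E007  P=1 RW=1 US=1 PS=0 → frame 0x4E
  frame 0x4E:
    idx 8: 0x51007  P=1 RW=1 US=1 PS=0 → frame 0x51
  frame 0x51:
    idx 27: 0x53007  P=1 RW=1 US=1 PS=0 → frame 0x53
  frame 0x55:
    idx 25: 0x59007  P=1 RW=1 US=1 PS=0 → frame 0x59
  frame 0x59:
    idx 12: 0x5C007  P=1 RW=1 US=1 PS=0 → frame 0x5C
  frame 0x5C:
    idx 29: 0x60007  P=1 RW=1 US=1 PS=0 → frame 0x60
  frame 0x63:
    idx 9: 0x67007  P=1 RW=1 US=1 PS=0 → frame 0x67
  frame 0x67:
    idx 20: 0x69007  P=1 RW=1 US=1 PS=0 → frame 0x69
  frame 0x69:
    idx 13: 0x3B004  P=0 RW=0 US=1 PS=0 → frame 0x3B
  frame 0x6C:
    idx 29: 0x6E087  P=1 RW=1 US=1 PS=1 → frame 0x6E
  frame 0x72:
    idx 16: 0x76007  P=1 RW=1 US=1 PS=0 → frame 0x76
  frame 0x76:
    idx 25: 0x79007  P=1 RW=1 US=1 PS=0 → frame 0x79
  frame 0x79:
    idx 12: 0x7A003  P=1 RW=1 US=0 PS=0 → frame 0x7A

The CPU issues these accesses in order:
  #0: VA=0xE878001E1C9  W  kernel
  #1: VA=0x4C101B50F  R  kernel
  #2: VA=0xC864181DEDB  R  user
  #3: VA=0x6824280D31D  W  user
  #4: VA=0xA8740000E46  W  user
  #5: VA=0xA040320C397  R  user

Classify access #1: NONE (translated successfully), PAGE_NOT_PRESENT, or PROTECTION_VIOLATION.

Per-access translation:
#0 VA=0xE878001E1C9 (w,kernel):
  [0] read 0x3C idx=29: raw=0x40007 flags P=1 W=1 U=1 S=0
  [1] read 0x40 idx=30: raw=0x44007 flags P=1 W=1 U=1 S=0
  [2] read 0x44 idx=0: raw=0x48007 flags P=1 W=1 U=1 S=0
  [3] read 0x48 idx=30: raw=0x49007 flags P=1 W=1 U=1 S=0
  → PA=0x491C9  (4 entries read)
#1 VA=0x4C101B50F (r,kernel):
  [0] read 0x3C idx=0: raw=0x4B007 flags P=1 W=1 U=1 S=0
  [1] read 0x4B idx=19: raw=0x4E007 flags P=1 W=1 U=1 S=0
  [2] read 0x4E idx=8: raw=0x51007 flags P=1 W=1 U=1 S=0
  [3] read 0x51 idx=27: raw=0x53007 flags P=1 W=1 U=1 S=0
  → PA=0x5350F  (4 entries read)
#2 VA=0xC864181DEDB (r,user):
  [0] read 0x3C idx=25: raw=0x55007 flags P=1 W=1 U=1 S=0
  [1] read 0x55 idx=25: raw=0x59007 flags P=1 W=1 U=1 S=0
  [2] read 0x59 idx=12: raw=0x5C007 flags P=1 W=1 U=1 S=0
  [3] read 0x5C idx=29: raw=0x60007 flags P=1 W=1 U=1 S=0
  → PA=0x60EDB  (4 entries read)
#3 VA=0x6824280D31D (w,user):
  [0] read 0x3C idx=13: raw=0x63007 flags P=1 W=1 U=1 S=0
  [1] read 0x63 idx=9: raw=0x67007 flags P=1 W=1 U=1 S=0
  [2] read 0x67 idx=20: raw=0x69007 flags P=1 W=1 U=1 S=0
  [3] read 0x69 idx=13: raw=0x3B004 flags P=0 W=0 U=1 S=0
  ✗ PAGE_NOT_PRESENT  [4 reads]
#4 VA=0xA8740000E46 (w,user):
  [0] read 0x3C idx=21: raw=0x6C007 flags P=1 W=1 U=1 S=0
  [1] read 0x6C idx=29: raw=0x6E087 flags P=1 W=1 U=1 S=1
  → PA=0x6EE46 (huge @L1)  (2 entries read)
#5 VA=0xA040320C397 (r,user):
  [0] read 0x3C idx=20: raw=0x72007 flags P=1 W=1 U=1 S=0
  [1] read 0x72 idx=16: raw=0x76007 flags P=1 W=1 U=1 S=0
  [2] read 0x76 idx=25: raw=0x79007 flags P=1 W=1 U=1 S=0
  [3] read 0x79 idx=12: raw=0x7A003 flags P=1 W=1 U=0 S=0
  ✗ PROTECTION_VIOLATION  [4 reads]

Access #1 fault: NONE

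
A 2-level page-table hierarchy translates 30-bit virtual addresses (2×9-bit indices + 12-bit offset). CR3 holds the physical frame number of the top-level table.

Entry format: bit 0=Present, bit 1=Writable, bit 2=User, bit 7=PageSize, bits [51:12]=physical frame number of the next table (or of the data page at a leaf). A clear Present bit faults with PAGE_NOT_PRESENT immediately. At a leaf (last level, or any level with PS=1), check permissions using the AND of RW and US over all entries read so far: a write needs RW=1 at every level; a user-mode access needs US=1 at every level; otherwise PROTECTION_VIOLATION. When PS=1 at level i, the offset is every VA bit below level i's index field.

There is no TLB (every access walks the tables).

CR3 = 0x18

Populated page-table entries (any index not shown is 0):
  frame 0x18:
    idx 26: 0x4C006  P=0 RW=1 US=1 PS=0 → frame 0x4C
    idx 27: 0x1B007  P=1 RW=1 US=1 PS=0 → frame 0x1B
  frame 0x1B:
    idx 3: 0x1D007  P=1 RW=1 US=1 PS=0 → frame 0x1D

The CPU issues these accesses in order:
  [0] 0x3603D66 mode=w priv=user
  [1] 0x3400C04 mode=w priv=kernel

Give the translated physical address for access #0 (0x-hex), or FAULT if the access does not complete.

Walk each access:
#0 VA=0x3603D66 (w,user):
  L0: frame=0x18 idx=27 entry=0x1B007 [P=1 RW=1 US=1 PS=0]
  L1: frame=0x1B idx=3 entry=0x1D007 [P=1 RW=1 US=1 PS=0]
  ✓ 0x1DD66  — 2 lookups
#1 VA=0x3400C04 (w,kernel):
  L0: frame=0x18 idx=26 entry=0x4C006 [P=0 RW=1 US=1 PS=0]
  ✗ PAGE_NOT_PRESENT  [1 reads]

Access #0 PA: 0x1DD66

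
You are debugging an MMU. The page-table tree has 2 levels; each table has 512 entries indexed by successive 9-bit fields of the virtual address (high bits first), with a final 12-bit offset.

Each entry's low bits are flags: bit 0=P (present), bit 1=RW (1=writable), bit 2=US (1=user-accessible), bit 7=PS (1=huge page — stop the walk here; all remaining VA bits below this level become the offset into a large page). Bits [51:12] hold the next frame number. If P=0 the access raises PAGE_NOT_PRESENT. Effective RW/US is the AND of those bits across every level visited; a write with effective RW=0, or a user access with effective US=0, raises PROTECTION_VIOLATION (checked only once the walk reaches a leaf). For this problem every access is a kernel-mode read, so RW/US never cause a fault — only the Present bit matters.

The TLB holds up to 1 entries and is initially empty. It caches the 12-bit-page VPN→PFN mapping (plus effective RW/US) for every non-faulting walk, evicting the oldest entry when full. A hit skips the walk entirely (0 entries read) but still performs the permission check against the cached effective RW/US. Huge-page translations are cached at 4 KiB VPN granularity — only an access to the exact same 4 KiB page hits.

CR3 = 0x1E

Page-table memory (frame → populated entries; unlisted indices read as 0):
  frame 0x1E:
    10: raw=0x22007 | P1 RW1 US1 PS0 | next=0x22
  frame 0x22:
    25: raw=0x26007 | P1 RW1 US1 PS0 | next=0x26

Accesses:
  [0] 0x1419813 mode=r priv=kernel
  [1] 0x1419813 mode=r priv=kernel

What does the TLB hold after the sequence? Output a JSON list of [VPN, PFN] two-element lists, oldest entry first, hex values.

Walk each access:
#0 VA=0x1419813 (r,kernel):
  L0 @0x1E[10] → 0x22007  P=1,RW=1,US=1,PS=0
  L1 @0x22[25] → 0x26007  P=1,RW=1,US=1,PS=0
  → PA=0x26813  (2 entries read)
#1 VA=0x1419813 (r,kernel):
  TLB hit vpn=0x1419 → PA=0x26813

TLB: [["0x1419", "0x26"]]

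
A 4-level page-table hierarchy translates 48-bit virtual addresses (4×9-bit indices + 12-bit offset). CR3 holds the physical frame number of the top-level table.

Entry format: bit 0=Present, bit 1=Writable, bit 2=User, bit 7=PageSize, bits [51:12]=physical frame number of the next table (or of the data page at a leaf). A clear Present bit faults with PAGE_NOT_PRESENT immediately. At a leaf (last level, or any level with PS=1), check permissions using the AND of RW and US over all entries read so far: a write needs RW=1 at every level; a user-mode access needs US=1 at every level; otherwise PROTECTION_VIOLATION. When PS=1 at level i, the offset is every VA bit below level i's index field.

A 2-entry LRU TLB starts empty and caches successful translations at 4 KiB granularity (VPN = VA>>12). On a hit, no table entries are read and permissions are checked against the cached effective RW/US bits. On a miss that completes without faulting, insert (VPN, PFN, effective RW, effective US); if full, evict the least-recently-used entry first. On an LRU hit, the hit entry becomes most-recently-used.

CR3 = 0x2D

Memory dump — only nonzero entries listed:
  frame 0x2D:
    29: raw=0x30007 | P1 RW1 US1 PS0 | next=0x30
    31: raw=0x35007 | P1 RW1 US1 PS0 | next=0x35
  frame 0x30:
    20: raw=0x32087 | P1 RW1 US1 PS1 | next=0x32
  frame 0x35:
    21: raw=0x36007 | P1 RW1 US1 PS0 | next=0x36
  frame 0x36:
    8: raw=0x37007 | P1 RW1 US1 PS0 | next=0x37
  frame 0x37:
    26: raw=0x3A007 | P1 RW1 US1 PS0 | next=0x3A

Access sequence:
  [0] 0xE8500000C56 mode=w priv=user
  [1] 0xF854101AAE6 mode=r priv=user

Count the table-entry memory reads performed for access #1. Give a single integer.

Per-access translation:
#0 VA=0xE8500000C56 (w,user):
  lvl0: tbl 0x2D, slot 29 ⇒ 0x30007 (P1/RW1/US1/PS0)
  lvl1: tbl 0x30, slot 20 ⇒ 0x32087 (P1/RW1/US1/PS1)
  → PA=0x32C56 (huge @L1)  (2 entries read)
#1 VA=0xF854101AAE6 (r,user):
  lvl0: tbl 0x2D, slot 31 ⇒ 0x35007 (P1/RW1/US1/PS0)
  lvl1: tbl 0x35, slot 21 ⇒ 0x36007 (P1/RW1/US1/PS0)
  lvl2: tbl 0x36, slot 8 ⇒ 0x37007 (P1/RW1/US1/PS0)
  lvl3: tbl 0x37, slot 26 ⇒ 0x3A007 (P1/RW1/US1/PS0)
  → PA=0x3AAE6  (4 entries read)

Entries read for #1: 4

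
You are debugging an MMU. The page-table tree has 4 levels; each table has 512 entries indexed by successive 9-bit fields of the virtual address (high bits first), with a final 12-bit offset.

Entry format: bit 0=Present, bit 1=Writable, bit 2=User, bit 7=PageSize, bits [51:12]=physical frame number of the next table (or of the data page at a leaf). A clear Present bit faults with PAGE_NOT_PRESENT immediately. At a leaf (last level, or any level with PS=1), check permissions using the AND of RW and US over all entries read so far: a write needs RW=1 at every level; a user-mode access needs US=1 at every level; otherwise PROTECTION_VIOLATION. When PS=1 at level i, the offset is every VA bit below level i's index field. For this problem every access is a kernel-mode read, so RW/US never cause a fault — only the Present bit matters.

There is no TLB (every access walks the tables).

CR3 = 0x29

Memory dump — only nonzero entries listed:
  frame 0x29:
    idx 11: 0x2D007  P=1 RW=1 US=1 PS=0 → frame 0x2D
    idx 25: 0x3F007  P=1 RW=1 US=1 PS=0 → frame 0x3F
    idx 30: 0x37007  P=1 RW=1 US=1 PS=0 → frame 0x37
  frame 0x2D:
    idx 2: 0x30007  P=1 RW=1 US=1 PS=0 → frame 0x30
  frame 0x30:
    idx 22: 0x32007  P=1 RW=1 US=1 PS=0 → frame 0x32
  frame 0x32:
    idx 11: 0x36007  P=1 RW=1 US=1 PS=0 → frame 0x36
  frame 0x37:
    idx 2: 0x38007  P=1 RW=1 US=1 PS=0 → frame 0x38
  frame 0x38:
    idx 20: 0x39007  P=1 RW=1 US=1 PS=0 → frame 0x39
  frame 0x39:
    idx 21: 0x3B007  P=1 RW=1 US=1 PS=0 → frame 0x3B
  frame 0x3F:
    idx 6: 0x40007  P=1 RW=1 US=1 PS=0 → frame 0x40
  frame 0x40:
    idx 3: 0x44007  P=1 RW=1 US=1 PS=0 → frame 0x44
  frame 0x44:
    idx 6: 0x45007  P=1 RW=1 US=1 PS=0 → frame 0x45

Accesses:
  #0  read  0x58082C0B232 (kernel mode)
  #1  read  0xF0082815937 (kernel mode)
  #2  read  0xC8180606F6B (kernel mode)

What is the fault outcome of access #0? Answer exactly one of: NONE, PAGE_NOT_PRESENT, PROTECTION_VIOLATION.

Trace:
#0 VA=0x58082C0B232 (r,kernel):
  [0] read 0x29 idx=11: raw=0x2D007 flags P=1 W=1 U=1 S=0
  [1] read 0x2D idx=2: raw=0x30007 flags P=1 W=1 U=1 S=0
  [2] read 0x30 idx=22: raw=0x32007 flags P=1 W=1 U=1 S=0
  [3] read 0x32 idx=11: raw=0x36007 flags P=1 W=1 U=1 S=0
  → PA=0x36232  (4 entries read)
#1 VA=0xF0082815937 (r,kernel):
  [0] read 0x29 idx=30: raw=0x37007 flags P=1 W=1 U=1 S=0
  [1] read 0x37 idx=2: raw=0x38007 flags P=1 W=1 U=1 S=0
  [2] read 0x38 idx=20: raw=0x39007 flags P=1 W=1 U=1 S=0
  [3] read 0x39 idx=21: raw=0x3B007 flags P=1 W=1 U=1 S=0
  → PA=0x3B937  (4 entries read)
#2 VA=0xC8180606F6B (r,kernel):
  [0] read 0x29 idx=25: raw=0x3F007 flags P=1 W=1 U=1 S=0
  [1] read 0x3F idx=6: raw=0x40007 flags P=1 W=1 U=1 S=0
  [2] read 0x40 idx=3: raw=0x44007 flags P=1 W=1 U=1 S=0
  [3] read 0x44 idx=6: raw=0x45007 flags P=1 W=1 U=1 S=0
  → PA=0x45F6B  (4 entries read)

Access #0 fault: NONE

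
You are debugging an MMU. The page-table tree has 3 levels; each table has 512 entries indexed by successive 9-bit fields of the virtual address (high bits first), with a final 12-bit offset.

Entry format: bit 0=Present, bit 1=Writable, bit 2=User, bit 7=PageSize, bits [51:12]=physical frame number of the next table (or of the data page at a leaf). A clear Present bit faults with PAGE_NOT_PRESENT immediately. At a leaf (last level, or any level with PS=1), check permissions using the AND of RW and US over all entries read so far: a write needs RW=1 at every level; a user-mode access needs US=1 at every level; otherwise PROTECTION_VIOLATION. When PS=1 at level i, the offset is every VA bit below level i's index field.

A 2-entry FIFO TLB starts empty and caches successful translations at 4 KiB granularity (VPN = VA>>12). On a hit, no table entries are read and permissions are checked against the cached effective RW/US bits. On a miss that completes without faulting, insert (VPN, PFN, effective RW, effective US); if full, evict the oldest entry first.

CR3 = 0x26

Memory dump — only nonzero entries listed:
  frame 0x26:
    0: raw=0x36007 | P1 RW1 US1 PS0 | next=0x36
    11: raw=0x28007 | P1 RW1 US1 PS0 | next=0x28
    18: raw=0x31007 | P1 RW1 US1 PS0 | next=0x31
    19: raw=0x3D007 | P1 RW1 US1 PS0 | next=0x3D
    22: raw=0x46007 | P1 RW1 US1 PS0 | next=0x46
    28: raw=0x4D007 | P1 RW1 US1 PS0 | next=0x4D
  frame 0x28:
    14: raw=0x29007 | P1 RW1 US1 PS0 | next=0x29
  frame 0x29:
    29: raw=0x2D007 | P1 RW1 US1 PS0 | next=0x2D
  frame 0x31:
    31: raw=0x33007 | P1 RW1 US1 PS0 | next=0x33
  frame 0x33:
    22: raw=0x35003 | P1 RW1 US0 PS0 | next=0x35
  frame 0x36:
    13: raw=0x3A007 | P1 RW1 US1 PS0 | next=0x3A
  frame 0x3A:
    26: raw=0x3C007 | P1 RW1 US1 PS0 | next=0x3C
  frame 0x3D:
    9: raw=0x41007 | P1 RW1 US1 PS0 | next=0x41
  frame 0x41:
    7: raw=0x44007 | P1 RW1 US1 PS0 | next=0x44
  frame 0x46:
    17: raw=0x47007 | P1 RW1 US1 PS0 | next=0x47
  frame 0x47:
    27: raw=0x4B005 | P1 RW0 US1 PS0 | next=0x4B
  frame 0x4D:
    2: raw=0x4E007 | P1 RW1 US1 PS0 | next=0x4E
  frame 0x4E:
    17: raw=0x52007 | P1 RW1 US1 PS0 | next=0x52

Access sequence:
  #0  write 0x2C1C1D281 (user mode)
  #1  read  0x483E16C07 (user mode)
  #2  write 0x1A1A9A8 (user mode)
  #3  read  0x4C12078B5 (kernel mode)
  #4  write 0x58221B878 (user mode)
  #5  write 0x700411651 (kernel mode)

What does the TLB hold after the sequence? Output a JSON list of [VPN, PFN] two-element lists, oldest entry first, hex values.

Per-access translation:
#0 VA=0x2C1C1D281 (w,user):
  [0] read 0x26 idx=11: raw=0x28007 flags P=1 W=1 U=1 S=0
  [1] read 0x28 idx=14: raw=0x29007 flags P=1 W=1 U=1 S=0
  [2] read 0x29 idx=29: raw=0x2D007 flags P=1 W=1 U=1 S=0
  ⇒ phys 0x2D281  [3 reads]
#1 VA=0x483E16C07 (r,user):
  [0] read 0x26 idx=18: raw=0x31007 flags P=1 W=1 U=1 S=0
  [1] read 0x31 idx=31: raw=0x33007 flags P=1 W=1 U=1 S=0
  [2] read 0x33 idx=22: raw=0x35003 flags P=1 W=1 U=0 S=0
  → PROTECTION_VIOLATION  (3 entries read)
#2 VA=0x1A1A9A8 (w,user):
  [0] read 0x26 idx=0: raw=0x36007 flags P=1 W=1 U=1 S=0
  [1] read 0x36 idx=13: raw=0x3A007 flags P=1 W=1 U=1 S=0
  [2] read 0x3A idx=26: raw=0x3C007 flags P=1 W=1 U=1 S=0
  ⇒ phys 0x3C9A8  [3 reads]
#3 VA=0x4C12078B5 (r,kernel):
  [0] read 0x26 idx=19: raw=0x3D007 flags P=1 W=1 U=1 S=0
  [1] read 0x3D idx=9: raw=0x41007 flags P=1 W=1 U=1 S=0
  [2] read 0x41 idx=7: raw=0x44007 flags P=1 W=1 U=1 S=0
  ⇒ phys 0x448B5  [3 reads]
#4 VA=0x58221B878 (w,user):
  [0] read 0x26 idx=22: raw=0x46007 flags P=1 W=1 U=1 S=0
  [1] read 0x46 idx=17: raw=0x47007 flags P=1 W=1 U=1 S=0
  [2] read 0x47 idx=27: raw=0x4B005 flags P=1 W=0 U=1 S=0
  → PROTECTION_VIOLATION  (3 entries read)
#5 VA=0x700411651 (w,kernel):
  [0] read 0x26 idx=28: raw=0x4D007 flags P=1 W=1 U=1 S=0
  [1] read 0x4D idx=2: raw=0x4E007 flags P=1 W=1 U=1 S=0
  [2] read 0x4E idx=17: raw=0x52007 flags P=1 W=1 U=1 S=0
  ⇒ phys 0x52651  [3 reads]

TLB: [["0x4C1207", "0x44"], ["0x700411", "0x52"]]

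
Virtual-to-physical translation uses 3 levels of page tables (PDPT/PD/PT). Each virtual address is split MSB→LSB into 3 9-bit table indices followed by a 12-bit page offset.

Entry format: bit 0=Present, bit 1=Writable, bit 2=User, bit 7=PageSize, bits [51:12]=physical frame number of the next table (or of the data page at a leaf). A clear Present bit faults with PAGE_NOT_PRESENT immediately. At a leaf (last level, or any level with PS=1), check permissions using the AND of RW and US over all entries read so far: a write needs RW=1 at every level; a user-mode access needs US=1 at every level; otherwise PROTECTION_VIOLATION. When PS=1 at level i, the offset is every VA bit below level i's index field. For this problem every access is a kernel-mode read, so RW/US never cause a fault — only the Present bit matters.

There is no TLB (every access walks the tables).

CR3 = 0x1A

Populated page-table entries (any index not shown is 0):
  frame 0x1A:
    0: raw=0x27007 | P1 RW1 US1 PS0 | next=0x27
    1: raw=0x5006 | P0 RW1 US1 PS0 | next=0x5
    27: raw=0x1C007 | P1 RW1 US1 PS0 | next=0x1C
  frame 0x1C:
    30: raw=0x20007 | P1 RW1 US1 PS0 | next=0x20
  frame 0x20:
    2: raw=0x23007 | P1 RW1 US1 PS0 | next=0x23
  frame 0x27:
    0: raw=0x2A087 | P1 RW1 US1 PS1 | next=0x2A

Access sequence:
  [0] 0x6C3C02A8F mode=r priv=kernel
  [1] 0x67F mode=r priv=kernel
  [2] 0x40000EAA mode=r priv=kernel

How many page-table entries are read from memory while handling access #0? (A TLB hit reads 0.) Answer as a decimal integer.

Per-access translation:
#0 VA=0x6C3C02A8F (r,kernel):
  lvl0: tbl 0x1A, slot 27 ⇒ 0x1C007 (P1/RW1/US1/PS0)
  lvl1: tbl 0x1C, slot 30 ⇒ 0x20007 (P1/RW1/US1/PS0)
  lvl2: tbl 0x20, slot 2 ⇒ 0x23007 (P1/RW1/US1/PS0)
  ✓ 0x23A8F  — 3 lookups
#1 VA=0x67F (r,kernel):
  lvl0: tbl 0x1A, slot 0 ⇒ 0x27007 (P1/RW1/US1/PS0)
  lvl1: tbl 0x27, slot 0 ⇒ 0x2A087 (P1/RW1/US1/PS1)
  ✓ 0x2A67F (huge @L1)  — 2 lookups
#2 VA=0x40000EAA (r,kernel):
  lvl0: tbl 0x1A, slot 1 ⇒ 0x5006 (P0/RW1/US1/PS0)
  → PAGE_NOT_PRESENT  (1 entries read)

Entries read for #0: 3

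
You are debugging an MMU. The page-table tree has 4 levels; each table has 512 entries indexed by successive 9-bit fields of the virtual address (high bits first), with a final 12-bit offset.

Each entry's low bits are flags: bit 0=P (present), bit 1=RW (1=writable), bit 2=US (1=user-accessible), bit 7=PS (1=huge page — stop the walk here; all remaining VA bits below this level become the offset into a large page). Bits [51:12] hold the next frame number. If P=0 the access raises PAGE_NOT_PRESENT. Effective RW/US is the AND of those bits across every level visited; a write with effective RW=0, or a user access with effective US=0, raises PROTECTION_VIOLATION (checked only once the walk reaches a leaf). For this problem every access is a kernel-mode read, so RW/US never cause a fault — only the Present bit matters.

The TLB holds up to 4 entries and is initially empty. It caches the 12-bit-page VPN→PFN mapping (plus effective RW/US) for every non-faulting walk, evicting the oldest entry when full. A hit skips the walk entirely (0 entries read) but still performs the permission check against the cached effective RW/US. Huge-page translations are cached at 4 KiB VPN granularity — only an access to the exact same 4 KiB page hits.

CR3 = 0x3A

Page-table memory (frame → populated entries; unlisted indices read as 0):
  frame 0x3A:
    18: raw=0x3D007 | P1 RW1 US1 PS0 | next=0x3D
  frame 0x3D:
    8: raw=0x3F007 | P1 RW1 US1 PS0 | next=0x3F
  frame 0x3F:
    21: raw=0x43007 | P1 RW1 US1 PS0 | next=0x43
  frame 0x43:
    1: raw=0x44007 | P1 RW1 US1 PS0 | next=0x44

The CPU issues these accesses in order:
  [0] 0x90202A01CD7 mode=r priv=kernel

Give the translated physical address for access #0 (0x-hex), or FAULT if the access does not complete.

Per-access translation:
#0 VA=0x90202A01CD7 (r,kernel):
  L0 @0x3A[18] → 0x3D007  P=1,RW=1,US=1,PS=0
  L1 @0x3D[8] → 0x3F007  P=1,RW=1,US=1,PS=0
  L2 @0x3F[21] → 0x43007  P=1,RW=1,US=1,PS=0
  L3 @0x43[1] → 0x44007  P=1,RW=1,US=1,PS=0
  ✓ 0x44CD7  — 4 lookups

Access #0 PA: 0x44CD7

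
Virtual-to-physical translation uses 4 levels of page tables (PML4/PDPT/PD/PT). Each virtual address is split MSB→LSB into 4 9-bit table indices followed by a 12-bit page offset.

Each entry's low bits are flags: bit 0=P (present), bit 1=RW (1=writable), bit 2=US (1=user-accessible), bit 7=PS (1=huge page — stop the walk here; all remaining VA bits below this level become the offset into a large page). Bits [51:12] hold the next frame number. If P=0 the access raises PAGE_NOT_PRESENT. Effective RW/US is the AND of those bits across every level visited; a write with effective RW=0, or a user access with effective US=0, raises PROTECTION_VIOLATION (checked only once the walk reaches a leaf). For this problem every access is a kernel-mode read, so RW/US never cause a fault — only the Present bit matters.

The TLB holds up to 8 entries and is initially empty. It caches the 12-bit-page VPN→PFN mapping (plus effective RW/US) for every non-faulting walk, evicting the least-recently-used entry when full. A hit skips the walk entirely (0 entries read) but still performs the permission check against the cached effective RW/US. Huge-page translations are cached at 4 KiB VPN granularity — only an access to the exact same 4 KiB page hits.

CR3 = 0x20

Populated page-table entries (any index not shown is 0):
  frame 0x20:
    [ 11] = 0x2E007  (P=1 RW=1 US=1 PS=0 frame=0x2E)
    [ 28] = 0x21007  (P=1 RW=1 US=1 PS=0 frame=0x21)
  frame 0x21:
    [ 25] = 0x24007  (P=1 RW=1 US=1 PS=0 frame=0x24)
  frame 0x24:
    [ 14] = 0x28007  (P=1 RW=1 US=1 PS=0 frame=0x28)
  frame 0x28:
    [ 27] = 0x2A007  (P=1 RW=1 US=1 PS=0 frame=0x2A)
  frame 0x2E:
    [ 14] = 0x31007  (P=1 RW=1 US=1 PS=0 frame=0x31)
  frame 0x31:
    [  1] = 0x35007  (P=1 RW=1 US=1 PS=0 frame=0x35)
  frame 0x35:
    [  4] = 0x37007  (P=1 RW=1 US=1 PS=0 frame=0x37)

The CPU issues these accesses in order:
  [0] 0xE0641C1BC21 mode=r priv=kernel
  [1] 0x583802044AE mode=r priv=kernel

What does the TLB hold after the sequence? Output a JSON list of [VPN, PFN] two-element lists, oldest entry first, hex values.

Walk each access:
#0 VA=0xE0641C1BC21 (r,kernel):
  L0 @0x20[28] → 0x21007  P=1,RW=1,US=1,PS=0
  L1 @0x21[25] → 0x24007  P=1,RW=1,US=1,PS=0
  L2 @0x24[14] → 0x28007  P=1,RW=1,US=1,PS=0
  L3 @0x28[27] → 0x2A007  P=1,RW=1,US=1,PS=0
  → PA=0x2AC21  (4 entries read)
#1 VA=0x583802044AE (r,kernel):
  L0 @0x20[11] → 0x2E007  P=1,RW=1,US=1,PS=0
  L1 @0x2E[14] → 0x31007  P=1,RW=1,US=1,PS=0
  L2 @0x31[1] → 0x35007  P=1,RW=1,US=1,PS=0
  L3 @0x35[4] → 0x37007  P=1,RW=1,US=1,PS=0
  → PA=0x374AE  (4 entries read)

TLB: [["0xE0641C1B", "0x2A"], ["0x58380204", "0x37"]]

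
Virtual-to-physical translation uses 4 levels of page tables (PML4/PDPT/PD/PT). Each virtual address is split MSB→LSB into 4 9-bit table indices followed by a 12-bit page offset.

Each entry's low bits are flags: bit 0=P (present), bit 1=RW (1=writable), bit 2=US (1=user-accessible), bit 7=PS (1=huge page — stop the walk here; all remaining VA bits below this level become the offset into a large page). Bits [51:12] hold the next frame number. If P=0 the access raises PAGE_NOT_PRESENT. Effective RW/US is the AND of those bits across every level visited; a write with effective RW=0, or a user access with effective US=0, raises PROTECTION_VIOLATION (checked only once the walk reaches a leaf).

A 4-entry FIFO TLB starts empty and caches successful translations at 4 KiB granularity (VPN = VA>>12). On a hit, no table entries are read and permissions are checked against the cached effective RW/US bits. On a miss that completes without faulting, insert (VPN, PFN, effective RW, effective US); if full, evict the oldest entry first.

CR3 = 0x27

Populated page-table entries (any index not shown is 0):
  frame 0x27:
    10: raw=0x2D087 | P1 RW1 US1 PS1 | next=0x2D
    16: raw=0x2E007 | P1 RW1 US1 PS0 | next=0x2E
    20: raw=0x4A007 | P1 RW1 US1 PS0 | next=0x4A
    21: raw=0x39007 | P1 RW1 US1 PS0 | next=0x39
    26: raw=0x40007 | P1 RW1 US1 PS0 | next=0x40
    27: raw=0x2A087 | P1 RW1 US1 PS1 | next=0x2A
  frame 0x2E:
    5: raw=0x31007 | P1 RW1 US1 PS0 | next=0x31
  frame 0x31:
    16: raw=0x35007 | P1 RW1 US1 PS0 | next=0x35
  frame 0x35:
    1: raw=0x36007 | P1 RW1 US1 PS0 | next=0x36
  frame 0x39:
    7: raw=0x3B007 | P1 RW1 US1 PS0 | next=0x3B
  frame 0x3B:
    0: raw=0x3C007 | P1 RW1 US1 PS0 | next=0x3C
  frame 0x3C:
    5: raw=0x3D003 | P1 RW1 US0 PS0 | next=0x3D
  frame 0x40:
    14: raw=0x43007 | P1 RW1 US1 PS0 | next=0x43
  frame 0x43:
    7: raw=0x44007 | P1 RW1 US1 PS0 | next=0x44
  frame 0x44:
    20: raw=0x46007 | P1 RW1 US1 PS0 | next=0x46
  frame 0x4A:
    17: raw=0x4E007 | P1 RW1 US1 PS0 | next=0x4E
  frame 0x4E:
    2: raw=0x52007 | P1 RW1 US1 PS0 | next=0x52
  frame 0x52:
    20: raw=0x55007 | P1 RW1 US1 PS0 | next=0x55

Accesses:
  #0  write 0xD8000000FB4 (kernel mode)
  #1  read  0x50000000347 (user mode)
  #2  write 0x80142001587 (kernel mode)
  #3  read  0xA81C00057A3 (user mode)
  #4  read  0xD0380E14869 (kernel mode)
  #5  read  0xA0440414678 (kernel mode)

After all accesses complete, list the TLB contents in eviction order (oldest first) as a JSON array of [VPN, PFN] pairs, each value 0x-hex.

Trace:
#0 VA=0xD8000000FB4 (w,kernel):
  L0: frame=0x27 idx=27 entry=0x2A087 [P=1 RW=1 US=1 PS=1]
  ⇒ phys 0x2AFB4 (huge @L0)  [1 reads]
#1 VA=0x50000000347 (r,user):
  L0: frame=0x27 idx=10 entry=0x2D087 [P=1 RW=1 US=1 PS=1]
  ⇒ phys 0x2D347 (huge @L0)  [1 reads]
#2 VA=0x80142001587 (w,kernel):
  L0: frame=0x27 idx=16 entry=0x2E007 [P=1 RW=1 US=1 PS=0]
  L1: frame=0x2E idx=5 entry=0x31007 [P=1 RW=1 US=1 PS=0]
  L2: frame=0x31 idx=16 entry=0x35007 [P=1 RW=1 US=1 PS=0]
  L3: frame=0x35 idx=1 entry=0x36007 [P=1 RW=1 US=1 PS=0]
  ⇒ phys 0x36587  [4 reads]
#3 VA=0xA81C00057A3 (r,user):
  L0: frame=0x27 idx=21 entry=0x39007 [P=1 RW=1 US=1 PS=0]
  L1: frame=0x39 idx=7 entry=0x3B007 [P=1 RW=1 US=1 PS=0]
  L2: frame=0x3B idx=0 entry=0x3C007 [P=1 RW=1 US=1 PS=0]
  L3: frame=0x3C idx=5 entry=0x3D003 [P=1 RW=1 US=0 PS=0]
  ✗ PROTECTION_VIOLATION  [4 reads]
#4 VA=0xD0380E14869 (r,kernel):
  L0: frame=0x27 idx=26 entry=0x40007 [P=1 RW=1 US=1 PS=0]
  L1: frame=0x40 idx=14 entry=0x43007 [P=1 RW=1 US=1 PS=0]
  L2: frame=0x43 idx=7 entry=0x44007 [P=1 RW=1 US=1 PS=0]
  L3: frame=0x44 idx=20 entry=0x46007 [P=1 RW=1 US=1 PS=0]
  ⇒ phys 0x46869  [4 reads]
#5 VA=0xA0440414678 (r,kernel):
  L0: frame=0x27 idx=20 entry=0x4A007 [P=1 RW=1 US=1 PS=0]
  L1: frame=0x4A idx=17 entry=0x4E007 [P=1 RW=1 US=1 PS=0]
  L2: frame=0x4E idx=2 entry=0x52007 [P=1 RW=1 US=1 PS=0]
  L3: frame=0x52 idx=20 entry=0x55007 [P=1 RW=1 US=1 PS=0]
  ⇒ phys 0x55678  [4 reads]

TLB: [["0x50000000", "0x2D"], ["0x80142001", "0x36"], ["0xD0380E14", "0x46"], ["0xA0440414", "0x55"]]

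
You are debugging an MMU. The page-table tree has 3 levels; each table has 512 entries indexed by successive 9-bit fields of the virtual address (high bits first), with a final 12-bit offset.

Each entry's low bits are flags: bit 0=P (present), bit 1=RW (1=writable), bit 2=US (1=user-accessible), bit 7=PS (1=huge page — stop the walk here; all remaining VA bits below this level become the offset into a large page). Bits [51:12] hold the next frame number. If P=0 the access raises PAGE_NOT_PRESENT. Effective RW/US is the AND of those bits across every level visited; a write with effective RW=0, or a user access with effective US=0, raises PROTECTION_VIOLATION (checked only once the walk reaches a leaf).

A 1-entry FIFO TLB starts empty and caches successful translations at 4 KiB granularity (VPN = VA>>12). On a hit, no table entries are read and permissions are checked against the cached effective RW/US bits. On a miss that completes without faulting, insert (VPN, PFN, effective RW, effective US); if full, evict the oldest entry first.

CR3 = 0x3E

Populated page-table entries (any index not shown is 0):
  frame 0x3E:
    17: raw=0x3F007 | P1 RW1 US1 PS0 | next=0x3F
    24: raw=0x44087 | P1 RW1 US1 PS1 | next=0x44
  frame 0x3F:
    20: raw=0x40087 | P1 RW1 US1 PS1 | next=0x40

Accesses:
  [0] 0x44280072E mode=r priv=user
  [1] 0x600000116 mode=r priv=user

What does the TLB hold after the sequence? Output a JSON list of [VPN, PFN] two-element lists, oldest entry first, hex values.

Walk each access:
#0 VA=0x44280072E (r,user):
  lvl0: tbl 0x3E, slot 17 ⇒ 0x3F007 (P1/RW1/US1/PS0)
  lvl1: tbl 0x3F, slot 20 ⇒ 0x40087 (P1/RW1/US1/PS1)
  ⇒ phys 0x4072E (huge @L1)  [2 reads]
#1 VA=0x600000116 (r,user):
  lvl0: tbl 0x3E, slot 24 ⇒ 0x44087 (P1/RW1/US1/PS1)
  ⇒ phys 0x44116 (huge @L0)  [1 reads]

TLB: [["0x600000", "0x44"]]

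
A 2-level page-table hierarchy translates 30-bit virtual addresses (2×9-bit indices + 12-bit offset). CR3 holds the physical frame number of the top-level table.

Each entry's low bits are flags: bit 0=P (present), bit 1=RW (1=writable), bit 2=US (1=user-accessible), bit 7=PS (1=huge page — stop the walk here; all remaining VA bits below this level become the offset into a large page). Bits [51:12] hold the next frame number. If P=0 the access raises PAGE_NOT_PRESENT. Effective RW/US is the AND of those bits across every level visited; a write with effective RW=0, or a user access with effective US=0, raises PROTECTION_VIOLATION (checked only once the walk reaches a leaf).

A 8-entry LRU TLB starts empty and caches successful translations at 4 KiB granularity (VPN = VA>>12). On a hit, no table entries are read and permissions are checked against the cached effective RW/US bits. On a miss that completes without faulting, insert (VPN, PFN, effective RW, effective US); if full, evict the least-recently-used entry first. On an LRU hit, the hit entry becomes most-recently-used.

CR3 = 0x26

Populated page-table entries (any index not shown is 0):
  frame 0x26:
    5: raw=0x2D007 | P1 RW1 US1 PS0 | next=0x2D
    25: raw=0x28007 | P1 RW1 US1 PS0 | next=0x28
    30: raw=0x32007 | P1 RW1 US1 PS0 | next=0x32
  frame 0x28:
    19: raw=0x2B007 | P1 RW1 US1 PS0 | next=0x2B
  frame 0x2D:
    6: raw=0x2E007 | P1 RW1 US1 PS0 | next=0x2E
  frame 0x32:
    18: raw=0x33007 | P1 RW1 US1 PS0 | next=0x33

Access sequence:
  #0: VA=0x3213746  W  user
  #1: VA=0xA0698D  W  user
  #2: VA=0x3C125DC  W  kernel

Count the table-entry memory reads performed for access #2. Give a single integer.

Walk each access:
#0 VA=0x3213746 (w,user):
  lvl0: tbl 0x26, slot 25 ⇒ 0x28007 (P1/RW1/US1/PS0)
  lvl1: tbl 0x28, slot 19 ⇒ 0x2B007 (P1/RW1/US1/PS0)
  ⇒ phys 0x2B746  [2 reads]
#1 VA=0xA0698D (w,user):
  lvl0: tbl 0x26, slot 5 ⇒ 0x2D007 (P1/RW1/US1/PS0)
  lvl1: tbl 0x2D, slot 6 ⇒ 0x2E007 (P1/RW1/US1/PS0)
  ⇒ phys 0x2E98D  [2 reads]
#2 VA=0x3C125DC (w,kernel):
  lvl0: tbl 0x26, slot 30 ⇒ 0x32007 (P1/RW1/US1/PS0)
  lvl1: tbl 0x32, slot 18 ⇒ 0x33007 (P1/RW1/US1/PS0)
  ⇒ phys 0x335DC  [2 reads]

Entries read for #2: 2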